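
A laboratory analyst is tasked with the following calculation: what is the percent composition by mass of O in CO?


M(CO) = 1×12.01 + 1×16.0 = 28.01 g/mol
Mass of O = 1 × 16.0 = 16.00 g/mol
% O = 16.00/28.01 × 100 = 57.12%

57.12%


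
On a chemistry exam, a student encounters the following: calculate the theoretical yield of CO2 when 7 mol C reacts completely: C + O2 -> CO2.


Mole ratio CO2:C = 1:1
n(CO2) = 7 × 1/1 = 7.000 mol
mass = 7.000 × 44.01 = 308.07 g

308.07 g


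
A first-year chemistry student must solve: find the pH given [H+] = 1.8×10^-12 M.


pH = -log10([H+]) = -log10(1.8×10^-12)
= 12 - log10(1.8)
= 12 - 0.26
= 11.74

11.74


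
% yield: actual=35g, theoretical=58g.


% yield = actual/theoretical × 100
= 35/58 × 100
= 60.34%

60.34%


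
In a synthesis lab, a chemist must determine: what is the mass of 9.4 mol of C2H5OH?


M(C2H5OH) = 46.07 g/mol
mass = n × M = 9.4 × 46.07 = 433.06 g

433.06 g


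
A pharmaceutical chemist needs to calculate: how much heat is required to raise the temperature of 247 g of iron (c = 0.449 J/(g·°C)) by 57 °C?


q = mcΔT = 247 × 0.449 × 57
= 6321.47 J

6321.47 J


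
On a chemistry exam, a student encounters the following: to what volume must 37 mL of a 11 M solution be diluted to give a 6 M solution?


C1V1 = C2V2
11 × 37 = 6 × V2
V2 = 407/6 = 67.83 mL

67.83 mL


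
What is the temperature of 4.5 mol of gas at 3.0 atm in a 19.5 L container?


PV = nRT  (R = 0.08206 L·atm/(mol·K))
T = PV/(nR) = 3.0×19.5/(4.5×0.08206)
= 58.50/0.369270
= 158.42 K

158.42 K


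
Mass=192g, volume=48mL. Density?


ρ = mass/volume
= 192/48
= 4.0 g/mL

4.0 g/mL


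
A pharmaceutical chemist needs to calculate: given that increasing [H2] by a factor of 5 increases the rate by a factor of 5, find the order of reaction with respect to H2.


rate ∝ [H2]^n
5^n = 5 → n = 1
Order in H2: 1

1


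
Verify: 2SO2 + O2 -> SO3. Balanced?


Equation: 2SO2 + O2 -> SO3
Check atoms: O: 6≠3, S: 2≠1
Not balanced

No, not balanced


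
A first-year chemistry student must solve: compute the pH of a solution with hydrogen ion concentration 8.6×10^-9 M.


pH = -log10([H+]) = -log10(8.6×10^-9)
= 9 - log10(8.6)
= 9 - 0.93
= 8.07

8.07


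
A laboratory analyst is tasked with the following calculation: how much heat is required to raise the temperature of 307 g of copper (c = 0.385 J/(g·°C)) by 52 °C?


q = mcΔT = 307 × 0.385 × 52
= 6146.14 J

6146.14 J


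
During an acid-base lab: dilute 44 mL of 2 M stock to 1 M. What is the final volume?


C1V1 = C2V2
2 × 44 = 1 × V2
V2 = 88/1 = 88.0 mL

88.0 mL


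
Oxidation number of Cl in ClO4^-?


x + 4(-2) = -1, so x = +7
Oxidation number: +7

+7


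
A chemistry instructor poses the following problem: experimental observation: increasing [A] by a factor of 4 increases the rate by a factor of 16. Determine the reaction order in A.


rate ∝ [A]^n
4^n = 16 → n = 2
Order in A: 2

2


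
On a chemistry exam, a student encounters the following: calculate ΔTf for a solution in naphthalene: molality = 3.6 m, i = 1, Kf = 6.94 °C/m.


ΔTf = Kf × m × i
= 6.94 × 3.6 × 1
= 24.984 °C

24.984 °C


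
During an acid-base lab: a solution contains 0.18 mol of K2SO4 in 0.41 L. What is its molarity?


M = n/V = 0.18/0.41 = 0.439 mol/L

0.439 M


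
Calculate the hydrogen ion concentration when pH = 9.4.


[H+] = 10^(-pH) = 10^(-9.4)
= 3.98×10^-10 M

3.98×10^-10 M


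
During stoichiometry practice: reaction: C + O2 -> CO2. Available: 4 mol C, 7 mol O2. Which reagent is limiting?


Mole ratio available / coefficient:
  C: 4/1 = 4.000
  O2: 7/1 = 7.000
Smaller ratio is limiting.

C


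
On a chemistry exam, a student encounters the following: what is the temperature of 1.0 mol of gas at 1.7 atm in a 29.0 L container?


PV = nRT  (R = 0.08206 L·atm/(mol·K))
T = PV/(nR) = 1.7×29.0/(1.0×0.08206)
= 49.30/0.082060
= 600.78 K

600.78 K


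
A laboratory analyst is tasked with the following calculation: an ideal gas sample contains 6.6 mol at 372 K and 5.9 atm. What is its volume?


PV = nRT  (R = 0.08206 L·atm/(mol·K))
V = nRT/P = 6.6×0.08206×372/5.9
= 34.148 L

34.148 L


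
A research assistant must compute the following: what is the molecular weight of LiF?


M(LiF) = 1×6.94 + 1×19.0
= 6.94 + 19.0
= 25.94 g/mol

25.94 g/mol


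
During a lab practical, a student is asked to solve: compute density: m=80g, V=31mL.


ρ = mass/volume
= 80/31
= 2.581 g/mL

2.581 g/mL


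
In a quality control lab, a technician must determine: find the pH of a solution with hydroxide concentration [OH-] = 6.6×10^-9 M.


pOH = -log10([OH-]) = -log10(6.6×10^-9)
= 9 - log10(6.6) = 8.18
pH = 14 - pOH = 14 - 8.18 = 5.82

5.82


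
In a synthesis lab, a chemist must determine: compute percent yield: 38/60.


% yield = actual/theoretical × 100
= 38/60 × 100
= 63.33%

63.33%


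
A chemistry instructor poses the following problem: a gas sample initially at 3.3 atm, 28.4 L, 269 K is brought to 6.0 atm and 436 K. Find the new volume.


P1V1/T1 = P2V2/T2
V2 = P1V1T2/(T1P2)
= 3.3×28.4×436/(269×6.0)
= 25.317 L

25.317 L


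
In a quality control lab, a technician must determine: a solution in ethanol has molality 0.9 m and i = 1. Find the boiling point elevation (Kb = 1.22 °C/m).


ΔTb = Kb × m × i
= 1.22 × 0.9 × 1
= 1.098 °C

1.098 °C


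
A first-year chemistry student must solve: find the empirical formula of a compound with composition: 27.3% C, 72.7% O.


Assume 100 g sample. Moles of each element:
  C: 27.3/12.01 = 2.273 mol
  O: 72.7/16.0 = 4.544 mol
Divide by smallest (2.273):
  C: 2.273/2.273 = 1.0
  O: 4.544/2.273 = 2.0
Empirical formula: CO2

CO2


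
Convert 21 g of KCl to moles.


M(KCl) = 74.55 g/mol
n = mass/M = 21/74.55 = 0.2817 mol

0.2817 mol


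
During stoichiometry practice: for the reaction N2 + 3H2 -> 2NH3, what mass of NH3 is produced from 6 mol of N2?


Mole ratio NH3:N2 = 2:1
n(NH3) = 6 × 2/1 = 12.000 mol
mass = 12.000 × 17.03 = 204.36 g

204.36 g


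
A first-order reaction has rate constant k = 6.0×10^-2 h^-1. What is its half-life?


t½ = ln2/k = 0.693147/(6.0×10^-2 h^-1)
= 11.55 h

11.55 h


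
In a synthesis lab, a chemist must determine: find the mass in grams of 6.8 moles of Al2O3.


M(Al2O3) = 101.96 g/mol
mass = n × M = 6.8 × 101.96 = 693.33 g

693.33 g


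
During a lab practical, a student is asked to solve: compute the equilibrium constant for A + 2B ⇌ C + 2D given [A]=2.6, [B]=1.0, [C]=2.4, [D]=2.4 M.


Kc = [C][D]^2/([A][B]^2)
= (2.4^1 × 2.4^2)/(2.6^1 × 1.0^2)
= 13.824/2.6
= 5.317

5.317


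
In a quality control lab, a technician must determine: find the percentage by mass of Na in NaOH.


M(NaOH) = 1×22.99 + 1×16.0 + 1×1.008 = 39.998 g/mol
Mass of Na = 1 × 22.99 = 22.99 g/mol
% Na = 22.99/39.998 × 100 = 57.48%

57.48%


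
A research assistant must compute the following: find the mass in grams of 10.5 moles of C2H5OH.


M(C2H5OH) = 46.07 g/mol
mass = n × M = 10.5 × 46.07 = 483.74 g

483.74 g


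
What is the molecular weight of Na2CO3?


M(Na2CO3) = 2×22.99 + 1×12.01 + 3×16.0
= 45.98 + 12.01 + 48.0
= 105.99 g/mol

105.99 g/mol


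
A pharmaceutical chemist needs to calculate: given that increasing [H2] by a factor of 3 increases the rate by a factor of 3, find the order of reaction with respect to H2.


rate ∝ [H2]^n
3^n = 3 → n = 1
Order in H2: 1

1


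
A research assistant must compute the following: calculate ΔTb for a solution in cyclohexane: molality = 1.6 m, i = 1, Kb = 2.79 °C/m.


ΔTb = Kb × m × i
= 2.79 × 1.6 × 1
= 4.464 °C

4.464 °C


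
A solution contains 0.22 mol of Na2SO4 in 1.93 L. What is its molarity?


M = n/V = 0.22/1.93 = 0.114 mol/L

0.114 M


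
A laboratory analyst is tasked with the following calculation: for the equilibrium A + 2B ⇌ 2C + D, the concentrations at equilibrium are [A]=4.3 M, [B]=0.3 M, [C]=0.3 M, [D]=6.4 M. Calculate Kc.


Kc = [C]^2[D]/([A][B]^2)
= (0.3^2 × 6.4^1)/(4.3^1 × 0.3^2)
= 0.576/0.387
= 1.488

1.488


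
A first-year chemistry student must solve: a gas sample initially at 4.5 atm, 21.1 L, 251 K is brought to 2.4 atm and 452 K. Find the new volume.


P1V1/T1 = P2V2/T2
V2 = P1V1T2/(T1P2)
= 4.5×21.1×452/(251×2.4)
= 71.244 L

71.244 L


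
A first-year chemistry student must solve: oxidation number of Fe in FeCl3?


x + 3(-1) = 0, so x = +3
Oxidation number: +3

+3


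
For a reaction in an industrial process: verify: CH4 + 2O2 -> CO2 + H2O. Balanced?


Equation: CH4 + 2O2 -> CO2 + H2O
Check atoms: C: 1=1, H: 4≠2, O: 4≠3
Not balanced

No, not balanced


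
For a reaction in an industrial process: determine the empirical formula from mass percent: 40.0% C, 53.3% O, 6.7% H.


Assume 100 g sample. Moles of each element:
  C: 40.0/12.01 = 3.331 mol
  O: 53.3/16.0 = 3.331 mol
  H: 6.7/1.008 = 6.647 mol
Divide by smallest (3.331):
  C: 3.331/3.331 = 1.0
  O: 3.331/3.331 = 1.0
  H: 6.647/3.331 = 2.0
Empirical formula: CH2O

CH2O


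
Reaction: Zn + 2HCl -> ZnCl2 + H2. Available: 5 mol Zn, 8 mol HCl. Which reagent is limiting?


Mole ratio available / coefficient:
  Zn: 5/1 = 5.000
  HCl: 8/2 = 4.000
Smaller ratio is limiting.

HCl


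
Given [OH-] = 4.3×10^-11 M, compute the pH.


pOH = -log10([OH-]) = -log10(4.3×10^-11)
= 11 - log10(4.3) = 10.37
pH = 14 - pOH = 14 - 10.37 = 3.63

3.63


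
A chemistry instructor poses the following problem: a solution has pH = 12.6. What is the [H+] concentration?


[H+] = 10^(-pH) = 10^(-12.6)
= 2.51×10^-13 M

2.51×10^-13 M


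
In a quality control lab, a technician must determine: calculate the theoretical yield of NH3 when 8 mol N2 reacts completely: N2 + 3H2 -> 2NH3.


Mole ratio NH3:N2 = 2:1
n(NH3) = 8 × 2/1 = 16.000 mol
mass = 16.000 × 17.03 = 272.48 g

272.48 g


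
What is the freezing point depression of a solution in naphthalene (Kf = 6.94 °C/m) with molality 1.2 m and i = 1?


ΔTf = Kf × m × i
= 6.94 × 1.2 × 1
= 8.328 °C

8.328 °C


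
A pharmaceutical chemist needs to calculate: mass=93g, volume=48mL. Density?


ρ = mass/volume
= 93/48
= 1.938 g/mL

1.938 g/mL


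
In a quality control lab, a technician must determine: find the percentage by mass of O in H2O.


M(H2O) = 2×1.008 + 1×16.0 = 18.016 g/mol
Mass of O = 1 × 16.0 = 16.00 g/mol
% O = 16.00/18.016 × 100 = 88.81%

88.81%


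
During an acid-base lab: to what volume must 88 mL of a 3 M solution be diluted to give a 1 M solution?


C1V1 = C2V2
3 × 88 = 1 × V2
V2 = 264/1 = 264.0 mL

264.0 mL


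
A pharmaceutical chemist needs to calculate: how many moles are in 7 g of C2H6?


M(C2H6) = 30.07 g/mol
n = mass/M = 7/30.07 = 0.2328 mol

0.2328 mol


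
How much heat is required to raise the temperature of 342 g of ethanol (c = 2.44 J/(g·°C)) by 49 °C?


q = mcΔT = 342 × 2.44 × 49
= 40889.52 J

40889.52 J


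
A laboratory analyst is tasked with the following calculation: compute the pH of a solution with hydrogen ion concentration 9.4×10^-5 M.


pH = -log10([H+]) = -log10(9.4×10^-5)
= 5 - log10(9.4)
= 5 - 0.97
= 4.03

4.03


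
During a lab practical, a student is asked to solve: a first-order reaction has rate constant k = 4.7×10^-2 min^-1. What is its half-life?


t½ = ln2/k = 0.693147/(4.7×10^-2 min^-1)
= 14.75 min

14.75 min


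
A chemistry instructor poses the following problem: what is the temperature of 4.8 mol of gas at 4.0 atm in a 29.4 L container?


PV = nRT  (R = 0.08206 L·atm/(mol·K))
T = PV/(nR) = 4.0×29.4/(4.8×0.08206)
= 117.60/0.393888
= 298.56 K

298.56 K


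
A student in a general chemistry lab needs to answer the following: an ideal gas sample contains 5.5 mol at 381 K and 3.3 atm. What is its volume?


PV = nRT  (R = 0.08206 L·atm/(mol·K))
V = nRT/P = 5.5×0.08206×381/3.3
= 52.108 L

52.108 L


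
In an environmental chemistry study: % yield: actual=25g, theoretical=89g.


% yield = actual/theoretical × 100
= 25/89 × 100
= 28.09%

28.09%


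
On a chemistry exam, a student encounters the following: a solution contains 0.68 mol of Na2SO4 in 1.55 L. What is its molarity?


M = n/V = 0.68/1.55 = 0.439 mol/L

0.439 M


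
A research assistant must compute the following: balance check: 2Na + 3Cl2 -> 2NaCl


Equation: 2Na + 3Cl2 -> 2NaCl
Check atoms: Cl: 6≠2, Na: 2=2
Not balanced

No, not balanced


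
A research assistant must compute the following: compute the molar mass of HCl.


M(HCl) = 1×1.008 + 1×35.45
= 1.01 + 35.45
= 36.46 g/mol

36.46 g/mol


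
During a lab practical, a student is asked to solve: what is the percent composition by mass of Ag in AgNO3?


M(AgNO3) = 1×107.87 + 1×14.01 + 3×16.0 = 169.88 g/mol
Mass of Ag = 1 × 107.87 = 107.87 g/mol
% Ag = 107.87/169.88 × 100 = 63.50%

63.50%


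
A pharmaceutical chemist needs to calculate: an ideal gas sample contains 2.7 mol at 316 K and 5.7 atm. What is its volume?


PV = nRT  (R = 0.08206 L·atm/(mol·K))
V = nRT/P = 2.7×0.08206×316/5.7
= 12.283 L

12.283 L


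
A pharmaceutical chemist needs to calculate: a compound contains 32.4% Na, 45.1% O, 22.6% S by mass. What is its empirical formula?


Assume 100 g sample. Moles of each element:
  Na: 32.4/22.99 = 1.409 mol
  O: 45.1/16.0 = 2.819 mol
  S: 22.6/32.07 = 0.705 mol
Divide by smallest (0.705):
  Na: 1.409/0.705 = 2.0
  O: 2.819/0.705 = 4.0
  S: 0.705/0.705 = 1.0
Empirical formula: Na2SO4

Na2SO4


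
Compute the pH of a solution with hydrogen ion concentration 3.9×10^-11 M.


pH = -log10([H+]) = -log10(3.9×10^-11)
= 11 - log10(3.9)
= 11 - 0.59
= 10.41

10.41


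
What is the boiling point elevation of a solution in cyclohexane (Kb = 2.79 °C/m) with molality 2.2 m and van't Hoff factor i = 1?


ΔTb = Kb × m × i
= 2.79 × 2.2 × 1
= 6.138 °C

6.138 °C


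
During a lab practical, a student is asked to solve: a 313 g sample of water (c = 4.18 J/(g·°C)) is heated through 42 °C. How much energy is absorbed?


q = mcΔT = 313 × 4.18 × 42
= 54950.28 J

54950.28 J


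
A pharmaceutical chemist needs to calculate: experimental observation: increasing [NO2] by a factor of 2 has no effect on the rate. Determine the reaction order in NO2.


rate ∝ [NO2]^n
rate ∝ [NO2]^0
Order in NO2: 0

0


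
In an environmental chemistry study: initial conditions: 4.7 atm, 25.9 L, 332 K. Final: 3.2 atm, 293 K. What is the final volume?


P1V1/T1 = P2V2/T2
V2 = P1V1T2/(T1P2)
= 4.7×25.9×293/(332×3.2)
= 33.572 L

33.572 L


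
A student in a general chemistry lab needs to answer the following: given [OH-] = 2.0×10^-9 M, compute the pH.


pOH = -log10([OH-]) = -log10(2.0×10^-9)
= 9 - log10(2.0) = 8.7
pH = 14 - pOH = 14 - 8.7 = 5.3

5.3


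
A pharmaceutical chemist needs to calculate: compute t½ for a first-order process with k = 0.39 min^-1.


t½ = ln2/k = 0.693147/(0.39 min^-1)
= 1.777 min

1.777 min


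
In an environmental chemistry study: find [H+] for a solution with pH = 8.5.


[H+] = 10^(-pH) = 10^(-8.5)
= 3.16×10^-9 M

3.16×10^-9 M


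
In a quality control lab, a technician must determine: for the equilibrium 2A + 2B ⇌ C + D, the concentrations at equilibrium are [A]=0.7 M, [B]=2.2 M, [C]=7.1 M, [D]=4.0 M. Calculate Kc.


Kc = [C][D]/([A]^2[B]^2)
= (7.1^1 × 4.0^1)/(0.7^2 × 2.2^2)
= 28.4/2.3716
= 11.98

11.98


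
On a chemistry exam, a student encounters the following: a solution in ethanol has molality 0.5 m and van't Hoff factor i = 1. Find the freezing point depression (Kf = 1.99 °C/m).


ΔTf = Kf × m × i
= 1.99 × 0.5 × 1
= 0.995 °C

0.995 °C


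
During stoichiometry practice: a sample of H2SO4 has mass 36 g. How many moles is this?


M(H2SO4) = 98.09 g/mol
n = mass/M = 36/98.09 = 0.367 mol

0.367 mol


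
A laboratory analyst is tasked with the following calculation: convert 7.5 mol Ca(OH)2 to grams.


M(Ca(OH)2) = 74.1 g/mol
mass = n × M = 7.5 × 74.1 = 555.75 g

555.75 g


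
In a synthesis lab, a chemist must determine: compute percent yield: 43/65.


% yield = actual/theoretical × 100
= 43/65 × 100
= 66.15%

66.15%


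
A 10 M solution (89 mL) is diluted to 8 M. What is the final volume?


C1V1 = C2V2
10 × 89 = 8 × V2
V2 = 890/8 = 111.25 mL

111.25 mL


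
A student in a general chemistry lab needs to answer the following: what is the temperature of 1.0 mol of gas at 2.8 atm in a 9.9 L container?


PV = nRT  (R = 0.08206 L·atm/(mol·K))
T = PV/(nR) = 2.8×9.9/(1.0×0.08206)
= 27.72/0.082060
= 337.80 K

337.80 K


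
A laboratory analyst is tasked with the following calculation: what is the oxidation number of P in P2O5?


2x + 5(-2) = 0, so x = +5
Oxidation number: +5

+5


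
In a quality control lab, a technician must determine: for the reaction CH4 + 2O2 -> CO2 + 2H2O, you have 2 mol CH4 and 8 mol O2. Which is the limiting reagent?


Mole ratio available / coefficient:
  CH4: 2/1 = 2.000
  O2: 8/2 = 4.000
Smaller ratio is limiting.

CH4


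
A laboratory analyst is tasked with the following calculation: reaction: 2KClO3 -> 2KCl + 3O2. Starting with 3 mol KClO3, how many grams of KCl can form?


Mole ratio KCl:KClO3 = 2:2
n(KCl) = 3 × 2/2 = 3.000 mol
mass = 3.000 × 74.55 = 223.65 g

223.65 g


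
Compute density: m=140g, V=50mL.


ρ = mass/volume
= 140/50
= 2.8 g/mL

2.8 g/mL


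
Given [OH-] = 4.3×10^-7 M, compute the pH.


pOH = -log10([OH-]) = -log10(4.3×10^-7)
= 7 - log10(4.3) = 6.37
pH = 14 - pOH = 14 - 6.37 = 7.63

7.63


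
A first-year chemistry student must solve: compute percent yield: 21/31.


% yield = actual/theoretical × 100
= 21/31 × 100
= 67.74%

67.74%


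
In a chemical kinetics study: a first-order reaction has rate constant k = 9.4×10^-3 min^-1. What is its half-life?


t½ = ln2/k = 0.693147/(9.4×10^-3 min^-1)
= 73.74 min

73.74 min


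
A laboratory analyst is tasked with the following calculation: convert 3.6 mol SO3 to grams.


M(SO3) = 80.07 g/mol
mass = n × M = 3.6 × 80.07 = 288.25 g

288.25 g


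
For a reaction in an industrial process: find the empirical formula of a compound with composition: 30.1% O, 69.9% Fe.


Assume 100 g sample. Moles of each element:
  O: 30.1/16.0 = 1.881 mol
  Fe: 69.9/55.85 = 1.252 mol
Divide by smallest (1.252):
  O: 1.881/1.252 = 1.5
  Fe: 1.252/1.252 = 1.0
Multiply all ratios by 2 to obtain whole numbers.
Empirical formula: Fe2O3

Fe2O3


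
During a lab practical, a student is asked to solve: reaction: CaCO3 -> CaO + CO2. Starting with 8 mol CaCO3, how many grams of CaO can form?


Mole ratio CaO:CaCO3 = 1:1
n(CaO) = 8 × 1/1 = 8.000 mol
mass = 8.000 × 56.08 = 448.64 g

448.64 g


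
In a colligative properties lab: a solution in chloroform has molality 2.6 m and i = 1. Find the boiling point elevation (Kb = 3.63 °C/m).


ΔTb = Kb × m × i
= 3.63 × 2.6 × 1
= 9.438 °C

9.438 °C


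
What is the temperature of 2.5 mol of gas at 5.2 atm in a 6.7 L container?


PV = nRT  (R = 0.08206 L·atm/(mol·K))
T = PV/(nR) = 5.2×6.7/(2.5×0.08206)
= 34.84/0.205150
= 169.83 K

169.83 K


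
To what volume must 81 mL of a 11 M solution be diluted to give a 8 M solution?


C1V1 = C2V2
11 × 81 = 8 × V2
V2 = 891/8 = 111.38 mL

111.38 mL


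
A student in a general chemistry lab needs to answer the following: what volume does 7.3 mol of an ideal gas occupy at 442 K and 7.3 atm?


PV = nRT  (R = 0.08206 L·atm/(mol·K))
V = nRT/P = 7.3×0.08206×442/7.3
= 36.271 L

36.271 L


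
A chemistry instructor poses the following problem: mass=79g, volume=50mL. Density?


ρ = mass/volume
= 79/50
= 1.58 g/mL

1.58 g/mL


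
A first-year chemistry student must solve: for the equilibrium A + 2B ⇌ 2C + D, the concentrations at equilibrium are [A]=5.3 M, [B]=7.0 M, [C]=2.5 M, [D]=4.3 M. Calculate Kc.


Kc = [C]^2[D]/([A][B]^2)
= (2.5^2 × 4.3^1)/(5.3^1 × 7.0^2)
= 26.875/259.7
= 0.1035

0.1035


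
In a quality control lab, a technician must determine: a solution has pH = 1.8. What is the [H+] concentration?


[H+] = 10^(-pH) = 10^(-1.8)
= 1.58×10^-2 M

1.58×10^-2 M


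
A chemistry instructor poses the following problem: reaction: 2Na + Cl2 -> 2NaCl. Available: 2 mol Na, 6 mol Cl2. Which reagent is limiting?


Mole ratio available / coefficient:
  Na: 2/2 = 1.000
  Cl2: 6/1 = 6.000
Smaller ratio is limiting.

Na


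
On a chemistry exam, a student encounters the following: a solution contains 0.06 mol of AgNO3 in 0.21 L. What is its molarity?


M = n/V = 0.06/0.21 = 0.286 mol/L

0.286 M


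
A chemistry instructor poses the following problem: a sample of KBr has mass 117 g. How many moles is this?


M(KBr) = 119.0 g/mol
n = mass/M = 117/119.0 = 0.9832 mol

0.9832 mol


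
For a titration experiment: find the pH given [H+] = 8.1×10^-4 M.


pH = -log10([H+]) = -log10(8.1×10^-4)
= 4 - log10(8.1)
= 4 - 0.91
= 3.09

3.09


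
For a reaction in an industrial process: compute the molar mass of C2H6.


M(C2H6) = 2×12.01 + 6×1.008
= 24.02 + 6.05
= 30.07 g/mol

30.07 g/mol


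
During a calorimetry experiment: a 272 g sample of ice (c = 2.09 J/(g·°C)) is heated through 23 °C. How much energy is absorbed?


q = mcΔT = 272 × 2.09 × 23
= 13075.04 J

13075.04 J


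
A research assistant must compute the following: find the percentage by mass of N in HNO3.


M(HNO3) = 1×1.008 + 1×14.01 + 3×16.0 = 63.018 g/mol
Mass of N = 1 × 14.01 = 14.01 g/mol
% N = 14.01/63.018 × 100 = 22.23%

22.23%


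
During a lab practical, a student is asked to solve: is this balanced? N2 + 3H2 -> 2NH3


Equation: N2 + 3H2 -> 2NH3
Check atoms: H: 6=6, N: 2=2
Balanced

Yes, balanced


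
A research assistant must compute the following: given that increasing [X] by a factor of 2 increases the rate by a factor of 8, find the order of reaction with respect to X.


rate ∝ [X]^n
2^n = 8 → n = 3
Order in X: 3

3


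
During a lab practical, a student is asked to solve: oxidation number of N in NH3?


x + 3(+1) = 0, so x = -3
Oxidation number: -3

-3


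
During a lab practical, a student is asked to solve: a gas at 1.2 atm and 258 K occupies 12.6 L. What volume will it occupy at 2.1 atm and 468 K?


P1V1/T1 = P2V2/T2
V2 = P1V1T2/(T1P2)
= 1.2×12.6×468/(258×2.1)
= 13.06 L

13.06 L


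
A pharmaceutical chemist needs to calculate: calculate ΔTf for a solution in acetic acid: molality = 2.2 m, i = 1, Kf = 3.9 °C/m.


ΔTf = Kf × m × i
= 3.9 × 2.2 × 1
= 8.58 °C

8.58 °C


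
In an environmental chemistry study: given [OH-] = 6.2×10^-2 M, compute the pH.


pOH = -log10([OH-]) = -log10(6.2×10^-2)
= 2 - log10(6.2) = 1.21
pH = 14 - pOH = 14 - 1.21 = 12.79

12.79


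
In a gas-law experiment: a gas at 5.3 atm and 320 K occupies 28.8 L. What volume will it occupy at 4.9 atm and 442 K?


P1V1/T1 = P2V2/T2
V2 = P1V1T2/(T1P2)
= 5.3×28.8×442/(320×4.9)
= 43.027 L

43.027 L


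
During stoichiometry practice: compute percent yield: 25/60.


% yield = actual/theoretical × 100
= 25/60 × 100
= 41.67%

41.67%


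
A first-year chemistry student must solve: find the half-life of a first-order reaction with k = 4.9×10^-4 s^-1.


t½ = ln2/k = 0.693147/(4.9×10^-4 s^-1)
= 1415 s

1415 s


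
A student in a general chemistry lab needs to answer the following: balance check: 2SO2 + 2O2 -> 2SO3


Equation: 2SO2 + 2O2 -> 2SO3
Check atoms: O: 8≠6, S: 2=2
Not balanced

No, not balanced


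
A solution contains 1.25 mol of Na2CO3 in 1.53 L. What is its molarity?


M = n/V = 1.25/1.53 = 0.817 mol/L

0.817 M


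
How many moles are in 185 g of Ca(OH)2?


M(Ca(OH)2) = 74.1 g/mol
n = mass/M = 185/74.1 = 2.4966 mol

2.4966 mol


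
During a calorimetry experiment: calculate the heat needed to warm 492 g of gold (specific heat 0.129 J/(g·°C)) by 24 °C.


q = mcΔT = 492 × 0.129 × 24
= 1523.23 J

1523.23 J


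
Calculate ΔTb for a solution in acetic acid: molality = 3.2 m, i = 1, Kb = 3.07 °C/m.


ΔTb = Kb × m × i
= 3.07 × 3.2 × 1
= 9.824 °C

9.824 °C


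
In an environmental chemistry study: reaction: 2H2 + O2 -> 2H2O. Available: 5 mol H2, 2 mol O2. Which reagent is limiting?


Mole ratio available / coefficient:
  H2: 5/2 = 2.500
  O2: 2/1 = 2.000
Smaller ratio is limiting.

O2


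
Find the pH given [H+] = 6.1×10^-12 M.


pH = -log10([H+]) = -log10(6.1×10^-12)
= 12 - log10(6.1)
= 12 - 0.79
= 11.21

11.21


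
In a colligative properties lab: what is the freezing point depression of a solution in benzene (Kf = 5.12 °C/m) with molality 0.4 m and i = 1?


ΔTf = Kf × m × i
= 5.12 × 0.4 × 1
= 2.048 °C

2.048 °C


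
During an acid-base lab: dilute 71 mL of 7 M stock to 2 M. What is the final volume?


C1V1 = C2V2
7 × 71 = 2 × V2
V2 = 497/2 = 248.5 mL

248.5 mL


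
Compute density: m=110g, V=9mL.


ρ = mass/volume
= 110/9
= 12.222 g/mL

12.222 g/mL


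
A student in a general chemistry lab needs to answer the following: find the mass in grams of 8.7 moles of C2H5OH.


M(C2H5OH) = 46.07 g/mol
mass = n × M = 8.7 × 46.07 = 400.81 g

400.81 g


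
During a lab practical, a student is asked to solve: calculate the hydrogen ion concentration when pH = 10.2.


[H+] = 10^(-pH) = 10^(-10.2)
= 6.31×10^-11 M

6.31×10^-11 M


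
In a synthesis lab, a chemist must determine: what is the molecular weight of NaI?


M(NaI) = 1×22.99 + 1×126.9
= 22.99 + 126.9
= 149.89 g/mol

149.89 g/mol


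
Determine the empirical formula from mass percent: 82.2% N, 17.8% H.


Assume 100 g sample. Moles of each element:
  N: 82.2/14.01 = 5.867 mol
  H: 17.8/1.008 = 17.659 mol
Divide by smallest (5.867):
  N: 5.867/5.867 = 1.0
  H: 17.659/5.867 = 3.01
Empirical formula: NH3

NH3


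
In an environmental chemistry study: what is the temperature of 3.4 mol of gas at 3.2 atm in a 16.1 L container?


PV = nRT  (R = 0.08206 L·atm/(mol·K))
T = PV/(nR) = 3.2×16.1/(3.4×0.08206)
= 51.52/0.279004
= 184.66 K

184.66 K


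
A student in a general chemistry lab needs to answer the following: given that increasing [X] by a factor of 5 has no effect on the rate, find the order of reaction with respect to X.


rate ∝ [X]^n
rate ∝ [X]^0
Order in X: 0

0


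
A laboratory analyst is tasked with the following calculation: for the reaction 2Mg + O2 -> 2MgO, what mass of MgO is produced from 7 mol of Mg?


Mole ratio MgO:Mg = 2:2
n(MgO) = 7 × 2/2 = 7.000 mol
mass = 7.000 × 40.31 = 282.17 g

282.17 g


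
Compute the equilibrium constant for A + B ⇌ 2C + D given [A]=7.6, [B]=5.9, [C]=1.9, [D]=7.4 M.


Kc = [C]^2[D]/([A][B])
= (1.9^2 × 7.4^1)/(7.6^1 × 5.9^1)
= 26.714/44.84
= 0.5958

0.5958


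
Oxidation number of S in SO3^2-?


x + 3(-2) = -2, so x = +4
Oxidation number: +4

+4


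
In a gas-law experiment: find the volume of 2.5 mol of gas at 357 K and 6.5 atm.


PV = nRT  (R = 0.08206 L·atm/(mol·K))
V = nRT/P = 2.5×0.08206×357/6.5
= 11.267 L

11.267 L


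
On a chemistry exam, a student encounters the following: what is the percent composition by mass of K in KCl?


M(KCl) = 1×39.1 + 1×35.45 = 74.55 g/mol
Mass of K = 1 × 39.1 = 39.10 g/mol
% K = 39.10/74.55 × 100 = 52.45%

52.45%


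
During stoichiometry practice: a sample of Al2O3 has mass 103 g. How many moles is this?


M(Al2O3) = 101.96 g/mol
n = mass/M = 103/101.96 = 1.0102 mol

1.0102 mol


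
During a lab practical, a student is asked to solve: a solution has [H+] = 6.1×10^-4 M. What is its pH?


pH = -log10([H+]) = -log10(6.1×10^-4)
= 4 - log10(6.1)
= 4 - 0.79
= 3.21

3.21


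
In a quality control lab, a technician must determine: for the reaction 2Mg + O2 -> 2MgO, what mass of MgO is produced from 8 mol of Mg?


Mole ratio MgO:Mg = 2:2
n(MgO) = 8 × 2/2 = 8.000 mol
mass = 8.000 × 40.31 = 322.48 g

322.48 g


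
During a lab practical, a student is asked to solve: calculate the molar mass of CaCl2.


M(CaCl2) = 1×40.08 + 2×35.45
= 40.08 + 70.9
= 110.98 g/mol

110.98 g/mol


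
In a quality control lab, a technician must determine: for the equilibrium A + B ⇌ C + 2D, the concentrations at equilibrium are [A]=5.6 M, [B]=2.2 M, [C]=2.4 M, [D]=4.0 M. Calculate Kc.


Kc = [C][D]^2/([A][B])
= (2.4^1 × 4.0^2)/(5.6^1 × 2.2^1)
= 38.4/12.32
= 3.117

3.117


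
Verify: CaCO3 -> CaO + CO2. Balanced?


Equation: CaCO3 -> CaO + CO2
Check atoms: C: 1=1, Ca: 1=1, O: 3=3
Balanced

Yes, balanced


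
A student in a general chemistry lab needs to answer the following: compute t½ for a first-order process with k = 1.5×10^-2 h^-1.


t½ = ln2/k = 0.693147/(1.5×10^-2 h^-1)
= 46.21 h

46.21 h


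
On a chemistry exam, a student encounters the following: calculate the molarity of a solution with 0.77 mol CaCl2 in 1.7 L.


M = n/V = 0.77/1.7 = 0.453 mol/L

0.453 M


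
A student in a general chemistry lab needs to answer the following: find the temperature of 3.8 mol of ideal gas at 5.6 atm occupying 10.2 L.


PV = nRT  (R = 0.08206 L·atm/(mol·K))
T = PV/(nR) = 5.6×10.2/(3.8×0.08206)
= 57.12/0.311828
= 183.18 K

183.18 K


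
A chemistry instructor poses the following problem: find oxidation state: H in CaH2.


H with a metal (hydride): -1
Oxidation number: -1

-1


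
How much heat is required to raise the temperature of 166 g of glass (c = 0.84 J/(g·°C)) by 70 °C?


q = mcΔT = 166 × 0.84 × 70
= 9760.80 J

9760.80 J


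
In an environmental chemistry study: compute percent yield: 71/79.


% yield = actual/theoretical × 100
= 71/79 × 100
= 89.87%

89.87%


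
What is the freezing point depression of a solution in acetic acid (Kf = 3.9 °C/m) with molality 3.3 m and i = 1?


ΔTf = Kf × m × i
= 3.9 × 3.3 × 1
= 12.87 °C

12.87 °C


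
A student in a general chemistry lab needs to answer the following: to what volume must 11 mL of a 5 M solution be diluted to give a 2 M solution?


C1V1 = C2V2
5 × 11 = 2 × V2
V2 = 55/2 = 27.5 mL

27.5 mL


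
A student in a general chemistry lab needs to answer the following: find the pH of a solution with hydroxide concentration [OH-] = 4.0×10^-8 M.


pOH = -log10([OH-]) = -log10(4.0×10^-8)
= 8 - log10(4.0) = 7.4
pH = 14 - pOH = 14 - 7.4 = 6.6

6.6


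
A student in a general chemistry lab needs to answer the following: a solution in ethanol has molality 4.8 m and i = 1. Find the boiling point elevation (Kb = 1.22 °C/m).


ΔTb = Kb × m × i
= 1.22 × 4.8 × 1
= 5.856 °C

5.856 °C


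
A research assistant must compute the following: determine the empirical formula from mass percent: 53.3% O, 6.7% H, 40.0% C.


Assume 100 g sample. Moles of each element:
  O: 53.3/16.0 = 3.331 mol
  H: 6.7/1.008 = 6.647 mol
  C: 40.0/12.01 = 3.331 mol
Divide by smallest (3.331):
  O: 3.331/3.331 = 1.0
  H: 6.647/3.331 = 2.0
  C: 3.331/3.331 = 1.0
Empirical formula: CH2O

CH2O


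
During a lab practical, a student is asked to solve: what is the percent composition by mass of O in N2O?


M(N2O) = 2×14.01 + 1×16.0 = 44.02 g/mol
Mass of O = 1 × 16.0 = 16.00 g/mol
% O = 16.00/44.02 × 100 = 36.35%

36.35%


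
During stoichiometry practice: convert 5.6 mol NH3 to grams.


M(NH3) = 17.03 g/mol
mass = n × M = 5.6 × 17.03 = 95.37 g

95.37 g


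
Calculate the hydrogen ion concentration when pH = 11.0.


[H+] = 10^(-pH) = 10^(-11.0)
= 1.0×10^-11 M

1.0×10^-11 M


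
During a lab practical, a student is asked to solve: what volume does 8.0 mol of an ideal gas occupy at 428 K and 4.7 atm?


PV = nRT  (R = 0.08206 L·atm/(mol·K))
V = nRT/P = 8.0×0.08206×428/4.7
= 59.782 L

59.782 L


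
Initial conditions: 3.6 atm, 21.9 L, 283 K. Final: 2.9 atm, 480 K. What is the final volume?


P1V1/T1 = P2V2/T2
V2 = P1V1T2/(T1P2)
= 3.6×21.9×480/(283×2.9)
= 46.111 L

46.111 L


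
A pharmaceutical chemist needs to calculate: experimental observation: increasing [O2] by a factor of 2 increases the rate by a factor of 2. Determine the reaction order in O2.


rate ∝ [O2]^n
2^n = 2 → n = 1
Order in O2: 1

1


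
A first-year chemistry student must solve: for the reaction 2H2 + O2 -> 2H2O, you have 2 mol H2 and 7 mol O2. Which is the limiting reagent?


Mole ratio available / coefficient:
  H2: 2/2 = 1.000
  O2: 7/1 = 7.000
Smaller ratio is limiting.

H2


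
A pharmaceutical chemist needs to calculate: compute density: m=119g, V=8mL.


ρ = mass/volume
= 119/8
= 14.875 g/mL

14.875 g/mL


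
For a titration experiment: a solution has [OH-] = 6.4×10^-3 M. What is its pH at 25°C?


pOH = -log10([OH-]) = -log10(6.4×10^-3)
= 3 - log10(6.4) = 2.19
pH = 14 - pOH = 14 - 2.19 = 11.81

11.81


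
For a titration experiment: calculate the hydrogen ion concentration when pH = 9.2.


[H+] = 10^(-pH) = 10^(-9.2)
= 6.31×10^-10 M

6.31×10^-10 M


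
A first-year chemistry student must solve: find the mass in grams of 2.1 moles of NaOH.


M(NaOH) = 40.0 g/mol
mass = n × M = 2.1 × 40.0 = 84.00 g

84.00 g


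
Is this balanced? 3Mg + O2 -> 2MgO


Equation: 3Mg + O2 -> 2MgO
Check atoms: Mg: 3≠2, O: 2=2
Not balanced

No, not balanced


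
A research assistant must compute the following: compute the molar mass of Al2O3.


M(Al2O3) = 2×26.98 + 3×16.0
= 53.96 + 48.0
= 101.96 g/mol

101.96 g/mol


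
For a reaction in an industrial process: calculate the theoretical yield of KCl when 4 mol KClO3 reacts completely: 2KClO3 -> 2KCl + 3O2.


Mole ratio KCl:KClO3 = 2:2
n(KCl) = 4 × 2/2 = 4.000 mol
mass = 4.000 × 74.55 = 298.2 g

298.2 g


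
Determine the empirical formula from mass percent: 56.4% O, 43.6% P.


Assume 100 g sample. Moles of each element:
  O: 56.4/16.0 = 3.525 mol
  P: 43.6/30.97 = 1.408 mol
Divide by smallest (1.408):
  O: 3.525/1.408 = 2.5
  P: 1.408/1.408 = 1.0
Multiply all ratios by 2 to obtain whole numbers.
Empirical formula: P2O5

P2O5


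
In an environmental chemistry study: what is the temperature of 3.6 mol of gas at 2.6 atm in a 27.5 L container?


PV = nRT  (R = 0.08206 L·atm/(mol·K))
T = PV/(nR) = 2.6×27.5/(3.6×0.08206)
= 71.50/0.295416
= 242.03 K

242.03 K


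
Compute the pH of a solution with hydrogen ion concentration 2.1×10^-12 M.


pH = -log10([H+]) = -log10(2.1×10^-12)
= 12 - log10(2.1)
= 12 - 0.32
= 11.68

11.68


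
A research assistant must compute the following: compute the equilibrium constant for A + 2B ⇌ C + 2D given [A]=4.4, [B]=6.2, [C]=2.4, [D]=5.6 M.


Kc = [C][D]^2/([A][B]^2)
= (2.4^1 × 5.6^2)/(4.4^1 × 6.2^2)
= 75.264/169.136
= 0.4450

0.4450


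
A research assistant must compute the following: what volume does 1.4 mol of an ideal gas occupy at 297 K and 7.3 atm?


PV = nRT  (R = 0.08206 L·atm/(mol·K))
V = nRT/P = 1.4×0.08206×297/7.3
= 4.674 L

4.674 L


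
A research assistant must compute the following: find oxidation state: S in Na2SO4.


2(+1) + x + 4(-2) = 0, so x = +6
Oxidation number: +6

+6


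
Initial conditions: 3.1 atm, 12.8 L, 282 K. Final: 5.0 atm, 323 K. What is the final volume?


P1V1/T1 = P2V2/T2
V2 = P1V1T2/(T1P2)
= 3.1×12.8×323/(282×5.0)
= 9.09 L

9.09 L


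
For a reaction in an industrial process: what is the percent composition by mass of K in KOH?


M(KOH) = 1×39.1 + 1×16.0 + 1×1.008 = 56.108 g/mol
Mass of K = 1 × 39.1 = 39.10 g/mol
% K = 39.10/56.108 × 100 = 69.69%

69.69%


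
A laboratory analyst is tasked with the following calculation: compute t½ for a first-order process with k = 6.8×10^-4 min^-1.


t½ = ln2/k = 0.693147/(6.8×10^-4 min^-1)
= 1019 min

1019 min


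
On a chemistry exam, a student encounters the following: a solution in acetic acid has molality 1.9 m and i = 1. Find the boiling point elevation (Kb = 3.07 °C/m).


ΔTb = Kb × m × i
= 3.07 × 1.9 × 1
= 5.833 °C

5.833 °C


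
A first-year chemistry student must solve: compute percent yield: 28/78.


% yield = actual/theoretical × 100
= 28/78 × 100
= 35.9%

35.9%


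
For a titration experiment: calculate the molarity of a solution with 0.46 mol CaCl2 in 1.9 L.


M = n/V = 0.46/1.9 = 0.242 mol/L

0.242 M


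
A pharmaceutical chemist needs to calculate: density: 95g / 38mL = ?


ρ = mass/volume
= 95/38
= 2.5 g/mL

2.5 g/mL


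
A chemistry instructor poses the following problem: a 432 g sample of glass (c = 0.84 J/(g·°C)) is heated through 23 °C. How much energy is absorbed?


q = mcΔT = 432 × 0.84 × 23
= 8346.24 J

8346.24 J


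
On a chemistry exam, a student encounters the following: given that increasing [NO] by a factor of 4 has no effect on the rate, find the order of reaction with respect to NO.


rate ∝ [NO]^n
rate ∝ [NO]^0
Order in NO: 0

0


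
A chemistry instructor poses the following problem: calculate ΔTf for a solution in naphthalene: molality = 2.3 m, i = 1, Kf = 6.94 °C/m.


ΔTf = Kf × m × i
= 6.94 × 2.3 × 1
= 15.962 °C

15.962 °C


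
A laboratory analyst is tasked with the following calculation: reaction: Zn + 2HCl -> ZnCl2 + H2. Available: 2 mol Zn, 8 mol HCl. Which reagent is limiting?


Mole ratio available / coefficient:
  Zn: 2/1 = 2.000
  HCl: 8/2 = 4.000
Smaller ratio is limiting.

Zn


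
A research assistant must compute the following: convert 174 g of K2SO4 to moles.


M(K2SO4) = 174.27 g/mol
n = mass/M = 174/174.27 = 0.9985 mol

0.9985 mol


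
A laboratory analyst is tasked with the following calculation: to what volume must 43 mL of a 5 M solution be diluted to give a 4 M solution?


C1V1 = C2V2
5 × 43 = 4 × V2
V2 = 215/4 = 53.75 mL

53.75 mL


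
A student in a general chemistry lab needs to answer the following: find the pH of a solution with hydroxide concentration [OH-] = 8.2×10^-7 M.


pOH = -log10([OH-]) = -log10(8.2×10^-7)
= 7 - log10(8.2) = 6.09
pH = 14 - pOH = 14 - 6.09 = 7.91

7.91


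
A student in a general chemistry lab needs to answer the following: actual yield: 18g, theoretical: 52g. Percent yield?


% yield = actual/theoretical × 100
= 18/52 × 100
= 34.62%

34.62%


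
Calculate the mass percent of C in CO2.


M(CO2) = 1×12.01 + 2×16.0 = 44.01 g/mol
Mass of C = 1 × 12.01 = 12.01 g/mol
% C = 12.01/44.01 × 100 = 27.29%

27.29%


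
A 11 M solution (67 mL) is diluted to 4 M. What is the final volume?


C1V1 = C2V2
11 × 67 = 4 × V2
V2 = 737/4 = 184.25 mL

184.25 mL


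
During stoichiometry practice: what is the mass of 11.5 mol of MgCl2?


M(MgCl2) = 95.21 g/mol
mass = n × M = 11.5 × 95.21 = 1094.92 g

1094.92 g


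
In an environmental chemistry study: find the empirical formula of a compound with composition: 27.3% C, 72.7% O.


Assume 100 g sample. Moles of each element:
  C: 27.3/12.01 = 2.273 mol
  O: 72.7/16.0 = 4.544 mol
Divide by smallest (2.273):
  C: 2.273/2.273 = 1.0
  O: 4.544/2.273 = 2.0
Empirical formula: CO2

CO2


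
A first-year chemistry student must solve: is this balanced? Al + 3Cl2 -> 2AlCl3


Equation: Al + 3Cl2 -> 2AlCl3
Check atoms: Al: 1≠2, Cl: 6=6
Not balanced

No, not balanced


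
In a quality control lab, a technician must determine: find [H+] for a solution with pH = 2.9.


[H+] = 10^(-pH) = 10^(-2.9)
= 1.26×10^-3 M

1.26×10^-3 M


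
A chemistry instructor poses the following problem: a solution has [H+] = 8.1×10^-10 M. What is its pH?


pH = -log10([H+]) = -log10(8.1×10^-10)
= 10 - log10(8.1)
= 10 - 0.91
= 9.09

9.09


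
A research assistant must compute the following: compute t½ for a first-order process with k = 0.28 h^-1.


t½ = ln2/k = 0.693147/(0.28 h^-1)
= 2.476 h

2.476 h
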